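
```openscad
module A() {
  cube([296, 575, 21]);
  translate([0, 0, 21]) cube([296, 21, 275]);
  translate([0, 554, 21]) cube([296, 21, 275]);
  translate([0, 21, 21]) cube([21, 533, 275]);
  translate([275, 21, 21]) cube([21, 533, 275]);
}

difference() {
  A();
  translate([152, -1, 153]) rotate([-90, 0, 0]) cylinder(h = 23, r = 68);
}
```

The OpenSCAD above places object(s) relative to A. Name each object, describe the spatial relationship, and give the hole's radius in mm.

A is an open box. The open box has a circular hole through its front wall. The hole's radius is 68 mm.

The subtracted cylinder has r = 68 mm.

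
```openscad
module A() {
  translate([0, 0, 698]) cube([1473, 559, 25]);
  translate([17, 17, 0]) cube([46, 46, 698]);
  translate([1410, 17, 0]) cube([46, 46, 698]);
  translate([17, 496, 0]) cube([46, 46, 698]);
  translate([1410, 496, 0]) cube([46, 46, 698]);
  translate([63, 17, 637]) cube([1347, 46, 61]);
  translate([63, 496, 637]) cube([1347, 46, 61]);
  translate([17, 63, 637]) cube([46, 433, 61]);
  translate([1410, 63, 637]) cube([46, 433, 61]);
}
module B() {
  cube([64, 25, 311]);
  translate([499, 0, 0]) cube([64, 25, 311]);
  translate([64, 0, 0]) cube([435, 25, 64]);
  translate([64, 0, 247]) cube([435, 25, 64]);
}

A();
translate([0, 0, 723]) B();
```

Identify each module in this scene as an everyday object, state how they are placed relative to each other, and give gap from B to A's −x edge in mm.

A is a table. B is a picture frame. The picture frame is on top of the table. The gap from the picture frame to the table's −x edge is 0 mm.

The picture frame's min-x is at 0; the table's min-x is 0; gap = 0 mm.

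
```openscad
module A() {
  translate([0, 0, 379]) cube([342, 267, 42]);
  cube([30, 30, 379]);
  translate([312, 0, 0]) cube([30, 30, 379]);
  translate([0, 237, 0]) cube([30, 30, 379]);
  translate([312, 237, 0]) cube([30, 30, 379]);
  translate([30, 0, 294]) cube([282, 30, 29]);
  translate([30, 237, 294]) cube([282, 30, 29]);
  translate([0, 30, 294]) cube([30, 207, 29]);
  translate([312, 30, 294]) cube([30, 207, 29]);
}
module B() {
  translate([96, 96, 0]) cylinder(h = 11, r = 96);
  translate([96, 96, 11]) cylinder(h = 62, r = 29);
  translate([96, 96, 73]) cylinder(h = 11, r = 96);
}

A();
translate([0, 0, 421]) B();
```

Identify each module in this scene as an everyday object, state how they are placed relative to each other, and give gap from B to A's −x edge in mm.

The spool's min-x is at 0; the stool's min-x is 0; gap = 0 mm.

A is a stool. B is a spool. The spool is on top of the stool. The gap from the spool to the stool's −x edge is 0 mm.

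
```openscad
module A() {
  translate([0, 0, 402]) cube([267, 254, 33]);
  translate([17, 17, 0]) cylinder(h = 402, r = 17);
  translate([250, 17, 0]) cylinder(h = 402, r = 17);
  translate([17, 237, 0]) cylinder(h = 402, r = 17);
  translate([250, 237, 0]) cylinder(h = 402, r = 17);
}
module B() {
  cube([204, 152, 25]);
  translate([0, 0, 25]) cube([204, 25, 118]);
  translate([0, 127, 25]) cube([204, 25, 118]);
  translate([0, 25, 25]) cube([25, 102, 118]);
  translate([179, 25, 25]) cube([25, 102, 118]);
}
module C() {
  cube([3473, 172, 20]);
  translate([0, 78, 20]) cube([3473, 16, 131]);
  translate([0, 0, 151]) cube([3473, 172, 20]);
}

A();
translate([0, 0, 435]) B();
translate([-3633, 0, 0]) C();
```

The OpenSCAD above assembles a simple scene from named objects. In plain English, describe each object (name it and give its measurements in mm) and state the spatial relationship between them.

A is a simple wooden stool: a rectangular seat 267 mm (x) by 254 mm (y), 33 mm thick, top face at z = 435 mm, on four round legs, each 34 mm in diameter. The legs rest on z = 0, each leg's axis is inset half a diameter from the nearest pair of seat edges (so the leg's bounding box is flush with the corner).

B is an open-topped rectangular box: outside dimensions 204×152×143 mm, with a uniform wall and base thickness of 25 mm. The base is a full 204×152 slab on the floor; four walls sit on top of the base. The front and back walls (the −y and +y sides) span the full width; the two side walls fit between them.

C is an I-beam lying along x, 3473 mm long. Overall section height 171 mm. Two flanges 172 mm wide (y) and 20 mm thick, one on the floor and one at the top; a web 16 mm thick runs between them, centred on the flange width.

The open box is on top of the stool. The I-beam is on the floor beside the stool on its −x side.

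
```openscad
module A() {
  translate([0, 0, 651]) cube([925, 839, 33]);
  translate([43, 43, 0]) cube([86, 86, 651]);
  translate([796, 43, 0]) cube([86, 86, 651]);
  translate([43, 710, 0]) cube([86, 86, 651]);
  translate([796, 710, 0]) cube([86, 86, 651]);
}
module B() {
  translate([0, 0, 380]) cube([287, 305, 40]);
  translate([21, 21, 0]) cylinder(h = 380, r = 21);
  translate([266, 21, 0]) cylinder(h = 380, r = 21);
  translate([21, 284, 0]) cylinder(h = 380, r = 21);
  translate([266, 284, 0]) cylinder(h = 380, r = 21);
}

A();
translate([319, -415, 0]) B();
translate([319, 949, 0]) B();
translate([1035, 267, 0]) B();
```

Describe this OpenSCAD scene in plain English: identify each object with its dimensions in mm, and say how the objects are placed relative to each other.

A is a table: top 925 mm (x) × 839 mm (y), 33 mm thick, upper face at z = 684 mm, on four 86×86 mm square legs, each inset 43 mm from the nearest pair of top edges, running from z = 0 to the bottom of the top.

B is a four-legged stool. The seat is a 287×305×40 mm slab whose top surface is at z = 420 mm; four round legs, each 42 mm in diameter, run from the floor (z = 0) to the underside of the seat, each leg's axis is inset half a diameter from the nearest pair of seat edges (so the leg's bounding box is flush with the corner).

Three stools sit around the table at the −y, +y, +x sides.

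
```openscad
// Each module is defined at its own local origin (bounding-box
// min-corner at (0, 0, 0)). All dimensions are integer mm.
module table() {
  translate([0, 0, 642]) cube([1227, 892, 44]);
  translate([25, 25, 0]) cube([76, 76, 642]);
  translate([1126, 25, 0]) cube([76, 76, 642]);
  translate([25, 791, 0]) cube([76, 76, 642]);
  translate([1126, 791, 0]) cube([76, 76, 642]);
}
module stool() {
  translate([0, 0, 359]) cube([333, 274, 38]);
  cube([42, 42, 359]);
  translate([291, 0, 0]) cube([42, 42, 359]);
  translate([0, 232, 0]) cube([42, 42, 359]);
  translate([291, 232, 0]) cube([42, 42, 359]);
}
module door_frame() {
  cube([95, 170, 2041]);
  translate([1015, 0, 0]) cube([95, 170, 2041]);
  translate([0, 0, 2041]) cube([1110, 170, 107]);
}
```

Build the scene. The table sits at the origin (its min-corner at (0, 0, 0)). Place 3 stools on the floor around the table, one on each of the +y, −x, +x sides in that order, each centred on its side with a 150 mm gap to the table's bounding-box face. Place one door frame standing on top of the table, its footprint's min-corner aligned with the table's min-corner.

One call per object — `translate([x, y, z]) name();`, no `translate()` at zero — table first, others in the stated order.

table();
translate([447, 1042, 0]) stool();
translate([-483, 309, 0]) stool();
translate([1377, 309, 0]) stool();
translate([0, 0, 686]) door_frame();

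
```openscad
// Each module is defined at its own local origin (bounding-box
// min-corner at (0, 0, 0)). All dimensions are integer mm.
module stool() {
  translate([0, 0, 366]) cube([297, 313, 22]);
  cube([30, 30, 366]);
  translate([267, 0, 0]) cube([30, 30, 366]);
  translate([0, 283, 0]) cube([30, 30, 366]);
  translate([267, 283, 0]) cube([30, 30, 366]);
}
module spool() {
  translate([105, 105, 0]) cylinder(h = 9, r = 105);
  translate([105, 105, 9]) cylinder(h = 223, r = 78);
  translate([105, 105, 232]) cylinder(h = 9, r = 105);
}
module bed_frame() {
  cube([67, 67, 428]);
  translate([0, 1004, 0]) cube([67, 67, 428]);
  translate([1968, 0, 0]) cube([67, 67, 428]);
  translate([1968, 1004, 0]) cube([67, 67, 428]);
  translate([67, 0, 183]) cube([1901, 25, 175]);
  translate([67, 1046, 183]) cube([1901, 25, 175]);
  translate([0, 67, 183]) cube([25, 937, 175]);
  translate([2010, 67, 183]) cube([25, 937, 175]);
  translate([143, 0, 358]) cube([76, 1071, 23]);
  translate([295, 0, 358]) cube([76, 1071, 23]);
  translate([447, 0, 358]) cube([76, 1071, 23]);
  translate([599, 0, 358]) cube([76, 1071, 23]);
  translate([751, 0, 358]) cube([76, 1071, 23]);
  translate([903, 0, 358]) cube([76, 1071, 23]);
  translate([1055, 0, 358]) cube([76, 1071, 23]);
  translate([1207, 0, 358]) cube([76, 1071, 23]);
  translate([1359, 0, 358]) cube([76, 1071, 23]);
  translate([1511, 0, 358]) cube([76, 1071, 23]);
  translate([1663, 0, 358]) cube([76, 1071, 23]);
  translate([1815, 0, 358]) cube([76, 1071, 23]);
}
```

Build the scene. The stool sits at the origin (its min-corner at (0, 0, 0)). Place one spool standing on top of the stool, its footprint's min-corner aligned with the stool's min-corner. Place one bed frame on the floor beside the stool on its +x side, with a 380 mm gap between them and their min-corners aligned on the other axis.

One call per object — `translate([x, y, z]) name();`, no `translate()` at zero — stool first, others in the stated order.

stool();
translate([0, 0, 388]) spool();
translate([677, 0, 0]) bed_frame();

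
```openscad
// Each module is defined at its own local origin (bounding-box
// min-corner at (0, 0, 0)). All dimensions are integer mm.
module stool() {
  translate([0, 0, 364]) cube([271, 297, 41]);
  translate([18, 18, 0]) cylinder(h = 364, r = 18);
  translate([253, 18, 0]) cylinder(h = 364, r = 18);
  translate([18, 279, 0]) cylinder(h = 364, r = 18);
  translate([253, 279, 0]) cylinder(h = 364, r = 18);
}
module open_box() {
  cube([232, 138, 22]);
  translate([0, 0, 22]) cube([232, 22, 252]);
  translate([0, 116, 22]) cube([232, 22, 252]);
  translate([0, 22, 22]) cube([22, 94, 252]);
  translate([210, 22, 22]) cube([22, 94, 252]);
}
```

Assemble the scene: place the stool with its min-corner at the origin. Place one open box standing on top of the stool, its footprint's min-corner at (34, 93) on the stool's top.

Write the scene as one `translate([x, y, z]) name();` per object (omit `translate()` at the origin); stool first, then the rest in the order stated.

stool();
translate([34, 93, 405]) open_box();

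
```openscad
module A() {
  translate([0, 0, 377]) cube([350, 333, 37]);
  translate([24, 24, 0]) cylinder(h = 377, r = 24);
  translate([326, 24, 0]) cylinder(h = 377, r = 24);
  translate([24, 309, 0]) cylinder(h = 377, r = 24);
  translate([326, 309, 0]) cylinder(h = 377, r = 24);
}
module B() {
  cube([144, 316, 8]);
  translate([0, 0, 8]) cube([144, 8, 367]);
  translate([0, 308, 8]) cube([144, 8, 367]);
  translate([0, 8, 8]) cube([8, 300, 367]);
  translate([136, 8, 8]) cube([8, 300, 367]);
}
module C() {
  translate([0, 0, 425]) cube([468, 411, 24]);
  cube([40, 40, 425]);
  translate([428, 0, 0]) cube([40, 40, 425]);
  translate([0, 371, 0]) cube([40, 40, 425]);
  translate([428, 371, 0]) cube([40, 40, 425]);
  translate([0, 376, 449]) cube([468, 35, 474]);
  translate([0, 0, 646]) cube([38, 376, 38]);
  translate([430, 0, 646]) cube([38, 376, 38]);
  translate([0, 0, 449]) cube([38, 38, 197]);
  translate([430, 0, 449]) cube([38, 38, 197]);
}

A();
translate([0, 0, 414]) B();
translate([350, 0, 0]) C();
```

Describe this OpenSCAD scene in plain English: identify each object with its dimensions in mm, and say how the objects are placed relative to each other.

A is a four-legged stool. The seat is 350×333 mm, 37 mm thick, top at z = 414 mm. It stands on four round legs, each 48 mm in diameter, from z = 0 to the seat underside, each leg's axis is inset half a diameter from the nearest pair of seat edges (so the leg's bounding box is flush with the corner).

B is an open storage box with external size 144×316×375 mm and wall thickness 8 mm (the base is also 8 mm thick). The base covers the whole footprint; the four walls stand on the base, with the y-facing walls full-width and the x-facing walls fitting between their inner faces.

C is a chair. The seat is a 468×411×24 mm slab with its top at z = 449 mm, on four 40×40 mm corner legs (flush with the seat edges, standing on z = 0). A flat backrest 35 mm thick, 474 mm tall, spans the full seat width and rises from the seat top along its +y edge, rear face flush with the rear of the seat. Two armrests of 38×38 mm section run along each side from the seat's front edge to the front of the backrest, top faces 235 mm above the seat top and outer faces flush with the seat's x-edges; a 38×38 mm post under the front of each armrest stands on the seat at the front corner.

The open box is on top of the stool. The chair is against the stool's +x side, with their −y faces flush.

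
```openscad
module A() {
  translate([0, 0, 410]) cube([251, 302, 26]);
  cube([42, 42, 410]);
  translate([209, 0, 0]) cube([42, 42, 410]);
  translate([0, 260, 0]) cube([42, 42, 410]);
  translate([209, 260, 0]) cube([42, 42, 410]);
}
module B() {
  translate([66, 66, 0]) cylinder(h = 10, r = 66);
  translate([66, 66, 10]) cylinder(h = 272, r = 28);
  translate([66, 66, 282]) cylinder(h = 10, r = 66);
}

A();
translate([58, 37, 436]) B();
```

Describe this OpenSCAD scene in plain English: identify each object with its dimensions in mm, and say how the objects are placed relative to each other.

A is a four-legged stool. The seat is a 251×302×26 mm slab whose top surface is at z = 436 mm; four square legs, each 42×42 mm in cross-section, run from the floor (z = 0) to the underside of the seat, each flush with a corner of the seat.

B is a spool: two coaxial disc flanges of radius 66 mm and thickness 10 mm, joined by a core cylinder of radius 28 mm and height 272 mm. The lower flange rests on z = 0 and the three cylinders share a vertical axis.

The spool is on top of the stool.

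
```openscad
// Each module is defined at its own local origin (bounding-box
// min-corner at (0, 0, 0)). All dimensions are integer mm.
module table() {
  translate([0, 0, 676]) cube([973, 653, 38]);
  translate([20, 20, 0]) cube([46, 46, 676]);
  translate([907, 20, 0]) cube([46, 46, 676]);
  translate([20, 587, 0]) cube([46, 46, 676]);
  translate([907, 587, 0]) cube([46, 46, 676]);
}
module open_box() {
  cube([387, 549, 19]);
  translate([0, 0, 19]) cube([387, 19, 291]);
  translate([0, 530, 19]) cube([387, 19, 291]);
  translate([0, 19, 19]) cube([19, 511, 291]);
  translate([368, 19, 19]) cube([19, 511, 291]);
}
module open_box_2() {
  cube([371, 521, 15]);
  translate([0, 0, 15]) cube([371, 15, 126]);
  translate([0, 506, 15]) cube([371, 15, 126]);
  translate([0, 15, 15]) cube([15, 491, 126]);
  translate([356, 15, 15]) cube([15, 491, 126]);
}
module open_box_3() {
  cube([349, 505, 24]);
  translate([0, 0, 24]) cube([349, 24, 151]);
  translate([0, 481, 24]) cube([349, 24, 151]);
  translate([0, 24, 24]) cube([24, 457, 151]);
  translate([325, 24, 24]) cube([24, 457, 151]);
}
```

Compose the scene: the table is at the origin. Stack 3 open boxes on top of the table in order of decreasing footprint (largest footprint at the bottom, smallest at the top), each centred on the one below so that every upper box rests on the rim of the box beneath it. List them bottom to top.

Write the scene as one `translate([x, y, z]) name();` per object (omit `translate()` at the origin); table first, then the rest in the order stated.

table();
translate([293, 52, 714]) open_box();
translate([301, 66, 1024]) open_box_2();
translate([312, 74, 1165]) open_box_3();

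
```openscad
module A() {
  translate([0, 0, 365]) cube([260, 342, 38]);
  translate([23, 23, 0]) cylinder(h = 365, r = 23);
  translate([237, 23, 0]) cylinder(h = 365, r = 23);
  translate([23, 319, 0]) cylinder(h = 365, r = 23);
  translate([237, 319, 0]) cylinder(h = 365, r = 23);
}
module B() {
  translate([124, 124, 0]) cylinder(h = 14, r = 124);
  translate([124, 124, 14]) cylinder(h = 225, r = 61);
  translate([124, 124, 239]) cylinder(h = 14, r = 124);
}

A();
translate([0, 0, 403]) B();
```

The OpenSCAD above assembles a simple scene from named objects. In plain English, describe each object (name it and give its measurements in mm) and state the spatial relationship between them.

A is a four-legged stool. The seat is 260×342 mm, 38 mm thick, top at z = 403 mm. It stands on four round legs, each 46 mm in diameter, from z = 0 to the seat underside, each leg's axis is inset half a diameter from the nearest pair of seat edges (so the leg's bounding box is flush with the corner).

B is a spool: two coaxial disc flanges of radius 124 mm and thickness 14 mm, joined by a core cylinder of radius 61 mm and height 225 mm. The lower flange rests on z = 0 and the three cylinders share a vertical axis.

The spool is on top of the stool.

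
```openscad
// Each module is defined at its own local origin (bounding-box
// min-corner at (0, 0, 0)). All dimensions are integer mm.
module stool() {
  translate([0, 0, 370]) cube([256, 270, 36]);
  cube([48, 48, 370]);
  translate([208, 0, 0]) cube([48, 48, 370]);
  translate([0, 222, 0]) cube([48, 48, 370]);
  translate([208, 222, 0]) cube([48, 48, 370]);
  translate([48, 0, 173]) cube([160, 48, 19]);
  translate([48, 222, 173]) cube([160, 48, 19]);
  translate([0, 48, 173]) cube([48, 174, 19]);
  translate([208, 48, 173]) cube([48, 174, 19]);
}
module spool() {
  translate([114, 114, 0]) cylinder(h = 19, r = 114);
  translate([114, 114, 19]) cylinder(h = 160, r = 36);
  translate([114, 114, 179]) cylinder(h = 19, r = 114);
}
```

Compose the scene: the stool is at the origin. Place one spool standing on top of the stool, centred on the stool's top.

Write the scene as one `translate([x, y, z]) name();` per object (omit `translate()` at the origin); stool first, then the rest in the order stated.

stool();
translate([14, 21, 406]) spool();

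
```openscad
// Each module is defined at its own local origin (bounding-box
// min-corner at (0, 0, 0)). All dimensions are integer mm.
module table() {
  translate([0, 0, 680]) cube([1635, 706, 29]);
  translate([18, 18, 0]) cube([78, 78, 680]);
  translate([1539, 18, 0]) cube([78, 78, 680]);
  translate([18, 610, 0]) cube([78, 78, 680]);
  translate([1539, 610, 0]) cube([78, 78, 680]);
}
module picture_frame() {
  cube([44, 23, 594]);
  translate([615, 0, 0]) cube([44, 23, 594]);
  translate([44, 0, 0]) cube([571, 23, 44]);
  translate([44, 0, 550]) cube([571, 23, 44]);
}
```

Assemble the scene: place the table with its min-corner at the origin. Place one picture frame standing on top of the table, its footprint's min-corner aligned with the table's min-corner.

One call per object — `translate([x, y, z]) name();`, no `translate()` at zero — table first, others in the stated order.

table();
translate([0, 0, 709]) picture_frame();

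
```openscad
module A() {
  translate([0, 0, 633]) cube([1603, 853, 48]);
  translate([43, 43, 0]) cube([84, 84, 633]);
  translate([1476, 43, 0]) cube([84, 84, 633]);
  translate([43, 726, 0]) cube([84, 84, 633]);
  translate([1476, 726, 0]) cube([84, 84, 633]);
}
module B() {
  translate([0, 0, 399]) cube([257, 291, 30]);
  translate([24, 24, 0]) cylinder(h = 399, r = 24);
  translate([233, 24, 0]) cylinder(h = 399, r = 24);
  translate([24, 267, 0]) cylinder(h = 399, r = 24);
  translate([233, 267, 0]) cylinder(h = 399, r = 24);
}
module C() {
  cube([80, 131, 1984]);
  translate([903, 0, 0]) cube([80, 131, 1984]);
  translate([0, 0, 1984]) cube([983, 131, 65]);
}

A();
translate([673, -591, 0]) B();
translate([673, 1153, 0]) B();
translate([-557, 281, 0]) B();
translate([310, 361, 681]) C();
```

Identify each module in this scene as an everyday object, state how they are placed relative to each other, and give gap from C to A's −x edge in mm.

The door frame's min-x is at 310; the table's min-x is 0; gap = 310 mm.

A is a table. B is a stool. C is a door frame. Three stools sit around the table at the −y, +y, −x sides. The door frame is on top of the table, centred. The gap from the door frame to the table's −x edge is 310 mm.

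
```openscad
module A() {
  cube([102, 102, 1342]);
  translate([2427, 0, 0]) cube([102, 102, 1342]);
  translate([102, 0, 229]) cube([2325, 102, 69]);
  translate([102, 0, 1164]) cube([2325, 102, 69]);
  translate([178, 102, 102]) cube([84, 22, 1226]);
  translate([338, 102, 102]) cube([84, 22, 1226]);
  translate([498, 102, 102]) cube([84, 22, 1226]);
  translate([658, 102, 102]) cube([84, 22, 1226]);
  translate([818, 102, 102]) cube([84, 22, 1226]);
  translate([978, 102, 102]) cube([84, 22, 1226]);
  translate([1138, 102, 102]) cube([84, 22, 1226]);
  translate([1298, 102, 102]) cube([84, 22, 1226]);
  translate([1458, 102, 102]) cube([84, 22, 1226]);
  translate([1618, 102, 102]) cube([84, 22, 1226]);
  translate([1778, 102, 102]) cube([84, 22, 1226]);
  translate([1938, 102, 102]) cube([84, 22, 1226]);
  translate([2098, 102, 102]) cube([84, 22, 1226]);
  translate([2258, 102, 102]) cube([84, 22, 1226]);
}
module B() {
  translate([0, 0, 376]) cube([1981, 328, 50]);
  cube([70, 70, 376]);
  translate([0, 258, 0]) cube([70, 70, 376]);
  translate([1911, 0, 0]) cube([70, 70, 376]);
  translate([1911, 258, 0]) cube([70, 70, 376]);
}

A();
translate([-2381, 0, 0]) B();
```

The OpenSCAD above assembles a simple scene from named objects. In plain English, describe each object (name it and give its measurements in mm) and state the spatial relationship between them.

A is a fence section. Two 102×102 mm posts, 1342 mm tall, stand on the floor with a clear span of 2325 mm between their inner faces. Two horizontal rails of 102×69 mm section span the gap between the posts with their undersides at z = 229 mm and z = 1164 mm, flush with the posts' −y face. 14 pickets, each 84 mm wide, 22 mm thick and 1226 mm tall, are fixed to the +y face of the rails with their bottoms at z = 102 mm, evenly spaced across the span with equal gaps (rounded down to the nearest mm) at the −x end and between each pair — any rounding remainder accumulates at the +x end.

B is a bench: a 1981×328 mm seat slab, 50 mm thick, top at z = 426 mm, on four 70×70 mm square legs flush with the seat corners and standing on z = 0.

The bench is on the floor beside the fence section on its −x side.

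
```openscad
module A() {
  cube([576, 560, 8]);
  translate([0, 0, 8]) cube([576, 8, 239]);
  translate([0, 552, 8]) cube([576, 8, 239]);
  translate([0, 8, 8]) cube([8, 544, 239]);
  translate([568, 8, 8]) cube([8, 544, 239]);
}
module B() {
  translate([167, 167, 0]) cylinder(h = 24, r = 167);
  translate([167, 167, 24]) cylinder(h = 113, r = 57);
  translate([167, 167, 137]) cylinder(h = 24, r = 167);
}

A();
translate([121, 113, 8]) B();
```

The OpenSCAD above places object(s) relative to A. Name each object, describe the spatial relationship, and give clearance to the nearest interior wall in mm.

A is an open box. B is a spool. The spool sits inside the open box, centred. The clearance to the nearest interior wall is 105 mm.

Clearances: x = 113, y = 105; minimum 105 mm.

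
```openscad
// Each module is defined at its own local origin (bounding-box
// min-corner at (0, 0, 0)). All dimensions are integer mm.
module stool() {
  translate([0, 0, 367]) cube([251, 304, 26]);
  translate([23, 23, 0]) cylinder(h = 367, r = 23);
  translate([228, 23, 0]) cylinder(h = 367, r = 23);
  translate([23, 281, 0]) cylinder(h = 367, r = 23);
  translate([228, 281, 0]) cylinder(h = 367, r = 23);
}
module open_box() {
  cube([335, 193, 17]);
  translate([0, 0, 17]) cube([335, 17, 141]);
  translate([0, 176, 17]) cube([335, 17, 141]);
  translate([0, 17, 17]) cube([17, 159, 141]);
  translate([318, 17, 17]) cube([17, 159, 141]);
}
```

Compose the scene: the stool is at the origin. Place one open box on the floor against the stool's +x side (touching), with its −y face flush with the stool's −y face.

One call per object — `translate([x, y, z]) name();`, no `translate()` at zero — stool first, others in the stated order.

stool();
translate([251, 0, 0]) open_box();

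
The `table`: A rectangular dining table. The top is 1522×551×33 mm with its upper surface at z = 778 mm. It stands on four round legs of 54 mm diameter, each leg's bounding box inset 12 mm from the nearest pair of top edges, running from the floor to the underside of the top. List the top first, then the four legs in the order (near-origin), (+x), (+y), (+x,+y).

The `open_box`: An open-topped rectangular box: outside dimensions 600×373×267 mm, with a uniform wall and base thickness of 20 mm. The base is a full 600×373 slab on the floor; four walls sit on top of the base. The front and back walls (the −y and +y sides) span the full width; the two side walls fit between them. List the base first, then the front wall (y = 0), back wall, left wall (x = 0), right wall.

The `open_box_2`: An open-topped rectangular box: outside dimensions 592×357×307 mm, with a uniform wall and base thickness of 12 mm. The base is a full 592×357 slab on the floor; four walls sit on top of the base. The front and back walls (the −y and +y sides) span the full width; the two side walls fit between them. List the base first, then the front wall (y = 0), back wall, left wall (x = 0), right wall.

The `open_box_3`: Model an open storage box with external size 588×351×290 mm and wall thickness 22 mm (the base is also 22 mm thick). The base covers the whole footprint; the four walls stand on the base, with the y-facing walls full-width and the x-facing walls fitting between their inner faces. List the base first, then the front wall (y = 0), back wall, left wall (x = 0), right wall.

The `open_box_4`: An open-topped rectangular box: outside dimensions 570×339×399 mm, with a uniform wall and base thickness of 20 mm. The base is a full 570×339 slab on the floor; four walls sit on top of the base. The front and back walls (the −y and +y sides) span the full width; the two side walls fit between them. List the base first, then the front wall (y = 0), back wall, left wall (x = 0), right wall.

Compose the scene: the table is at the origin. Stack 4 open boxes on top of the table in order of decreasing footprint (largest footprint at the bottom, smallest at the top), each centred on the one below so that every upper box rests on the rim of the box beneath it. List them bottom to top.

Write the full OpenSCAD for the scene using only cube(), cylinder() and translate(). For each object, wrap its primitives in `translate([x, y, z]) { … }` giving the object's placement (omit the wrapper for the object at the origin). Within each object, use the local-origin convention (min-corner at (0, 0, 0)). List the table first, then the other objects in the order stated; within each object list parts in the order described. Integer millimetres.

translate([0, 0, 745]) cube([1522, 551, 33]);
translate([39, 39, 0]) cylinder(h = 745, r = 27);
translate([1483, 39, 0]) cylinder(h = 745, r = 27);
translate([39, 512, 0]) cylinder(h = 745, r = 27);
translate([1483, 512, 0]) cylinder(h = 745, r = 27);
translate([461, 89, 778]) {
  cube([600, 373, 20]);
  translate([0, 0, 20]) cube([600, 20, 247]);
  translate([0, 353, 20]) cube([600, 20, 247]);
  translate([0, 20, 20]) cube([20, 333, 247]);
  translate([580, 20, 20]) cube([20, 333, 247]);
}
translate([465, 97, 1045]) {
  cube([592, 357, 12]);
  translate([0, 0, 12]) cube([592, 12, 295]);
  translate([0, 345, 12]) cube([592, 12, 295]);
  translate([0, 12, 12]) cube([12, 333, 295]);
  translate([580, 12, 12]) cube([12, 333, 295]);
}
translate([467, 100, 1352]) {
  cube([588, 351, 22]);
  translate([0, 0, 22]) cube([588, 22, 268]);
  translate([0, 329, 22]) cube([588, 22, 268]);
  translate([0, 22, 22]) cube([22, 307, 268]);
  translate([566, 22, 22]) cube([22, 307, 268]);
}
translate([476, 106, 1642]) {
  cube([570, 339, 20]);
  translate([0, 0, 20]) cube([570, 20, 379]);
  translate([0, 319, 20]) cube([570, 20, 379]);
  translate([0, 20, 20]) cube([20, 299, 379]);
  translate([550, 20, 20]) cube([20, 299, 379]);
}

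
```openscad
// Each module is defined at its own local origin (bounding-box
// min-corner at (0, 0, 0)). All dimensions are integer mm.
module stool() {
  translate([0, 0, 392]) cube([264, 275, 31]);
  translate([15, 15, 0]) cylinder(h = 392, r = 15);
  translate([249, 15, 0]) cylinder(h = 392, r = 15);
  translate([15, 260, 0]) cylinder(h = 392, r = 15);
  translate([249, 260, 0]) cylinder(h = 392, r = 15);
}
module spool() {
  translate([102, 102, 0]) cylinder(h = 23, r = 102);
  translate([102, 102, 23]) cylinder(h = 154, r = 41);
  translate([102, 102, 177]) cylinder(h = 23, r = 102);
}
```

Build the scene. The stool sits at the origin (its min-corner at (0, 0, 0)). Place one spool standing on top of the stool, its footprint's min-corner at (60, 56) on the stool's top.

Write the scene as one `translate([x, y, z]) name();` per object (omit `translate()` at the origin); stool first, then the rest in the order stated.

stool();
translate([60, 56, 423]) spool();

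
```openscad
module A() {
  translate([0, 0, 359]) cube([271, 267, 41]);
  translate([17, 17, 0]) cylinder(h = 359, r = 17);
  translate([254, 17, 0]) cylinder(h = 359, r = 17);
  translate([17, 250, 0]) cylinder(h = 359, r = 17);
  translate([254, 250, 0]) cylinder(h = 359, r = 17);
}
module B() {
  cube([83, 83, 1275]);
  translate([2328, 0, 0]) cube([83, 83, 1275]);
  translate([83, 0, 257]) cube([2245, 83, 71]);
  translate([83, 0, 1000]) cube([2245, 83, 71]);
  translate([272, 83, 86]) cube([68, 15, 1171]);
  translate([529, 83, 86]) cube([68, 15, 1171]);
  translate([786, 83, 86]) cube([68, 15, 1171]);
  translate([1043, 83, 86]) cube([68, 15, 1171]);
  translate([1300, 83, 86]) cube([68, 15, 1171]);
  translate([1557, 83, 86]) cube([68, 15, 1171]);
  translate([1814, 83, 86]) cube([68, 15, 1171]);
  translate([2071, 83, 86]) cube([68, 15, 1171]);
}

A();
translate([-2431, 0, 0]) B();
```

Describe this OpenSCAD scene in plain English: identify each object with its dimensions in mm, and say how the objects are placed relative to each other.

A is a four-legged stool. The seat is 271×267 mm, 41 mm thick, top at z = 400 mm. It stands on four round legs, each 34 mm in diameter, from z = 0 to the seat underside, each leg's axis is inset half a diameter from the nearest pair of seat edges (so the leg's bounding box is flush with the corner).

B is a fence section. Two 83×83 mm posts, 1275 mm tall, stand on the floor with a clear span of 2245 mm between their inner faces. Two horizontal rails of 83×71 mm section span the gap between the posts with their undersides at z = 257 mm and z = 1000 mm, flush with the posts' −y face. 8 pickets, each 68 mm wide, 15 mm thick and 1171 mm tall, are fixed to the +y face of the rails with their bottoms at z = 86 mm, evenly spaced across the span with equal gaps (rounded down to the nearest mm) at the −x end and between each pair — any rounding remainder accumulates at the +x end.

The fence section is on the floor beside the stool on its −x side.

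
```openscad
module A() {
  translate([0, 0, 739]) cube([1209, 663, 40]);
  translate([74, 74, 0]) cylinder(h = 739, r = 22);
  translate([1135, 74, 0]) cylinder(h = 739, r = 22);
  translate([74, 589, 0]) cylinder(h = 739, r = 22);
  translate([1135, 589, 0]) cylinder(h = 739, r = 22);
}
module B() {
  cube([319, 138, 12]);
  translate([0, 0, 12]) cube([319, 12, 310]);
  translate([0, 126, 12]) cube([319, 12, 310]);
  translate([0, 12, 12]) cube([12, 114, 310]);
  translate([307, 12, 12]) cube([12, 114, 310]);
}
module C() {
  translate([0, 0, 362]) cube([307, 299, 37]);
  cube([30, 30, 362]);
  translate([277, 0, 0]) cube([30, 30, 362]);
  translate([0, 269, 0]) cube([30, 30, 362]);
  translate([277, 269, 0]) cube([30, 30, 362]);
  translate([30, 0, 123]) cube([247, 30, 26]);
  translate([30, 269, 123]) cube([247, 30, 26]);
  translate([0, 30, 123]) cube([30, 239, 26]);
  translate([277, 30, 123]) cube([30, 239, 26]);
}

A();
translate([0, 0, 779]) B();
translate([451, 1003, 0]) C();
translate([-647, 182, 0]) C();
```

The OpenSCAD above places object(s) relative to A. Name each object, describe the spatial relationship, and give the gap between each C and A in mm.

A is a table. B is an open box. C is a stool. The open box is on top of the table. Two stools sit around the table at the +y, −x sides. The gap between each stool and the table is 340 mm.

Each stool's nearest face is 340 mm from the table's bounding box.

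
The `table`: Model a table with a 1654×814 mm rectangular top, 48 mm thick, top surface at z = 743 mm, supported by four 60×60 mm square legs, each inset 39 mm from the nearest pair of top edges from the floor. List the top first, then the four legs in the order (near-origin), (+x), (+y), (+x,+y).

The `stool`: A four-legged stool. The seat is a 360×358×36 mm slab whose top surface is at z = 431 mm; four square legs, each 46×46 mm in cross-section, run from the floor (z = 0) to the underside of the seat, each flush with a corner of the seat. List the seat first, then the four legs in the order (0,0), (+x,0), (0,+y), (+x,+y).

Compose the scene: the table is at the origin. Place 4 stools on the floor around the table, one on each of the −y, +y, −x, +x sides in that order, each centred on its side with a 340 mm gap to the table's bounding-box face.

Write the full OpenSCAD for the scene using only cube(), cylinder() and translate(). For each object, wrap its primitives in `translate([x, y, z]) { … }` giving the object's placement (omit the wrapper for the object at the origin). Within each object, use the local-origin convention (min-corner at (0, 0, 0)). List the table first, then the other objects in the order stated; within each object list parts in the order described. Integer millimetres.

translate([0, 0, 695]) cube([1654, 814, 48]);
translate([39, 39, 0]) cube([60, 60, 695]);
translate([1555, 39, 0]) cube([60, 60, 695]);
translate([39, 715, 0]) cube([60, 60, 695]);
translate([1555, 715, 0]) cube([60, 60, 695]);
translate([647, -698, 0]) {
  translate([0, 0, 395]) cube([360, 358, 36]);
  cube([46, 46, 395]);
  translate([314, 0, 0]) cube([46, 46, 395]);
  translate([0, 312, 0]) cube([46, 46, 395]);
  translate([314, 312, 0]) cube([46, 46, 395]);
}
translate([647, 1154, 0]) {
  translate([0, 0, 395]) cube([360, 358, 36]);
  cube([46, 46, 395]);
  translate([314, 0, 0]) cube([46, 46, 395]);
  translate([0, 312, 0]) cube([46, 46, 395]);
  translate([314, 312, 0]) cube([46, 46, 395]);
}
translate([-700, 228, 0]) {
  translate([0, 0, 395]) cube([360, 358, 36]);
  cube([46, 46, 395]);
  translate([314, 0, 0]) cube([46, 46, 395]);
  translate([0, 312, 0]) cube([46, 46, 395]);
  translate([314, 312, 0]) cube([46, 46, 395]);
}
translate([1994, 228, 0]) {
  translate([0, 0, 395]) cube([360, 358, 36]);
  cube([46, 46, 395]);
  translate([314, 0, 0]) cube([46, 46, 395]);
  translate([0, 312, 0]) cube([46, 46, 395]);
  translate([314, 312, 0]) cube([46, 46, 395]);
}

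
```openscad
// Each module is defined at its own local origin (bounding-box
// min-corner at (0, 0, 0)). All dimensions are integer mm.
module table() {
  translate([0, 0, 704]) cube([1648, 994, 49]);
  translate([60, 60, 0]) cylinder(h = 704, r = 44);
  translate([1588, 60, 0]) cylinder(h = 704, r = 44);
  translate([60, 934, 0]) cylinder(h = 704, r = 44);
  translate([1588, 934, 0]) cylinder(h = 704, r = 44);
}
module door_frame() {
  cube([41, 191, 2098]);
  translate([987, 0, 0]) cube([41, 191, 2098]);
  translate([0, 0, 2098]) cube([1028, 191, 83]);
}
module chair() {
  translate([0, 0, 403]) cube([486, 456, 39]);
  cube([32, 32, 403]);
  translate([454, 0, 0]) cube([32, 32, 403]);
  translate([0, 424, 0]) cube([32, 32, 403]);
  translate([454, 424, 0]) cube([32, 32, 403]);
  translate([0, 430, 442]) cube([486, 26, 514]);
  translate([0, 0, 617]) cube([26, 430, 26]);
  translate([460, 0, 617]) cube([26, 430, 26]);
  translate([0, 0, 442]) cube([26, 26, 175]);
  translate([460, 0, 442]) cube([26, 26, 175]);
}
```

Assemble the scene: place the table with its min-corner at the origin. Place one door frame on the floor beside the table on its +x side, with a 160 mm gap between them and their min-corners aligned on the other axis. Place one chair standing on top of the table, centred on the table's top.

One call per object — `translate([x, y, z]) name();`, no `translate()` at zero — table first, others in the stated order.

table();
translate([1808, 0, 0]) door_frame();
translate([581, 269, 753]) chair();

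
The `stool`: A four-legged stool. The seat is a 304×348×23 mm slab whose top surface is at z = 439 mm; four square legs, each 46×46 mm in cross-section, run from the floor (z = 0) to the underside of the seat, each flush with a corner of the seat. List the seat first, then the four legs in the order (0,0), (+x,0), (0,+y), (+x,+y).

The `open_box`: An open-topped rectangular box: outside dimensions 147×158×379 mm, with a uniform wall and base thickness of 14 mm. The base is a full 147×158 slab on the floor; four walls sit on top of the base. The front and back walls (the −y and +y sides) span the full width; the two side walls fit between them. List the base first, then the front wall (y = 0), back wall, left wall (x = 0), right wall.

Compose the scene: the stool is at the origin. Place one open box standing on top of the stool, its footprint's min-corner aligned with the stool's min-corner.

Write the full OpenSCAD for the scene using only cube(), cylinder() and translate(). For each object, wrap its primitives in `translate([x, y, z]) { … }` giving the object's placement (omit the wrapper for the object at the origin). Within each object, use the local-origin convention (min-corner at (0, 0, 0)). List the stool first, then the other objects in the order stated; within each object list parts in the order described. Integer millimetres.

translate([0, 0, 416]) cube([304, 348, 23]);
cube([46, 46, 416]);
translate([258, 0, 0]) cube([46, 46, 416]);
translate([0, 302, 0]) cube([46, 46, 416]);
translate([258, 302, 0]) cube([46, 46, 416]);
translate([0, 0, 439]) {
  cube([147, 158, 14]);
  translate([0, 0, 14]) cube([147, 14, 365]);
  translate([0, 144, 14]) cube([147, 14, 365]);
  translate([0, 14, 14]) cube([14, 130, 365]);
  translate([133, 14, 14]) cube([14, 130, 365]);
}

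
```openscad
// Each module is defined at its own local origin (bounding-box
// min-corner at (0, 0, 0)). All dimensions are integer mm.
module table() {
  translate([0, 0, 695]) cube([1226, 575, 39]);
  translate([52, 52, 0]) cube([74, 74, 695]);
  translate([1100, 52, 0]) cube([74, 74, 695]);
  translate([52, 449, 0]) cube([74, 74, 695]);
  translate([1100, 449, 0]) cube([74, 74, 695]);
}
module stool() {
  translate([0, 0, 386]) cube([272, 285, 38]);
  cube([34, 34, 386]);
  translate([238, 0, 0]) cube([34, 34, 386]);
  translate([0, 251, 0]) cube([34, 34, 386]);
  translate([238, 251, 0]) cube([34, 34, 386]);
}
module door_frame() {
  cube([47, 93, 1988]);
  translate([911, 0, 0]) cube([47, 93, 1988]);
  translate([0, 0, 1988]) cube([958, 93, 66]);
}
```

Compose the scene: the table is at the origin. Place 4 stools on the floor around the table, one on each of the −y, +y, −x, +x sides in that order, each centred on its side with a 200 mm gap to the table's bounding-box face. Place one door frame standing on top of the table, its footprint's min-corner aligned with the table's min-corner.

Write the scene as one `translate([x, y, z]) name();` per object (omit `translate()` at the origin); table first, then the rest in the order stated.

table();
translate([477, -485, 0]) stool();
translate([477, 775, 0]) stool();
translate([-472, 145, 0]) stool();
translate([1426, 145, 0]) stool();
translate([0, 0, 734]) door_frame();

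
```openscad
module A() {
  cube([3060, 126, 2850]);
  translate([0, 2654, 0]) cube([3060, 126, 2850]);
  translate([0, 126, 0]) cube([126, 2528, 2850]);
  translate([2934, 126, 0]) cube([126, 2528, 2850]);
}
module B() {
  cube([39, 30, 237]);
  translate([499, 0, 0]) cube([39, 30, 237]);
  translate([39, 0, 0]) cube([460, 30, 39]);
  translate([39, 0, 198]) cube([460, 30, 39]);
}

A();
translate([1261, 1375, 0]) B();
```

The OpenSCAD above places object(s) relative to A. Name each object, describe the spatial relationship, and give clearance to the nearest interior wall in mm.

Clearances: x = 1135, y = 1249; minimum 1135 mm.

A is a house frame. B is a picture frame. The picture frame sits inside the house frame, centred. The clearance to the nearest interior wall is 1135 mm.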